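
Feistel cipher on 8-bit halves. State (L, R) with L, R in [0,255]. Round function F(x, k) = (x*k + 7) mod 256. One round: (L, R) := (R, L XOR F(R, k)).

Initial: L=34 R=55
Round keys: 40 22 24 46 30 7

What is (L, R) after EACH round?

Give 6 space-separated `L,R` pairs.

Answer: 55,189 189,114 114,10 10,161 161,239 239,49

Derivation:
Round 1 (k=40): L=55 R=189
Round 2 (k=22): L=189 R=114
Round 3 (k=24): L=114 R=10
Round 4 (k=46): L=10 R=161
Round 5 (k=30): L=161 R=239
Round 6 (k=7): L=239 R=49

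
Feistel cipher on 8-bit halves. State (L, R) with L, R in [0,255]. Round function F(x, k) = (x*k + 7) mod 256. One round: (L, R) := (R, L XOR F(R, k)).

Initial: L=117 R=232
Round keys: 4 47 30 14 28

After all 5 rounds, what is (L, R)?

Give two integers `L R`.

Round 1 (k=4): L=232 R=210
Round 2 (k=47): L=210 R=125
Round 3 (k=30): L=125 R=127
Round 4 (k=14): L=127 R=132
Round 5 (k=28): L=132 R=8

Answer: 132 8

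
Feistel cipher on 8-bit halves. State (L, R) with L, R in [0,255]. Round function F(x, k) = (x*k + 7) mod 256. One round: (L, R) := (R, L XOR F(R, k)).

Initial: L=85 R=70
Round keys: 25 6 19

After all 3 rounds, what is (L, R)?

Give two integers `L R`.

Answer: 113 226

Derivation:
Round 1 (k=25): L=70 R=136
Round 2 (k=6): L=136 R=113
Round 3 (k=19): L=113 R=226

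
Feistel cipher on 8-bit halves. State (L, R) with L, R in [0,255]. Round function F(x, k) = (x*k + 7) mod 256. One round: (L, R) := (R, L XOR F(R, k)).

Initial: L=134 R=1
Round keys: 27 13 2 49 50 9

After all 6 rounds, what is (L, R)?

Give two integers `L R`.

Answer: 128 43

Derivation:
Round 1 (k=27): L=1 R=164
Round 2 (k=13): L=164 R=90
Round 3 (k=2): L=90 R=31
Round 4 (k=49): L=31 R=172
Round 5 (k=50): L=172 R=128
Round 6 (k=9): L=128 R=43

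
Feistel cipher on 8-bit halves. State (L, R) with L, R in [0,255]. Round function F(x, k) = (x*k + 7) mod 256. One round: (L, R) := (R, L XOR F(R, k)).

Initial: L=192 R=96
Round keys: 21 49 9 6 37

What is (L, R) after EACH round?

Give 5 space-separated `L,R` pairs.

Answer: 96,39 39,30 30,50 50,45 45,186

Derivation:
Round 1 (k=21): L=96 R=39
Round 2 (k=49): L=39 R=30
Round 3 (k=9): L=30 R=50
Round 4 (k=6): L=50 R=45
Round 5 (k=37): L=45 R=186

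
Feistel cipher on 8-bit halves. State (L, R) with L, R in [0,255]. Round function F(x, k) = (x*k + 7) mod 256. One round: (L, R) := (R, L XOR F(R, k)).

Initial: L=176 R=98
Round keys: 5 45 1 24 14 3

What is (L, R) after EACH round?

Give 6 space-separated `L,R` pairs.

Round 1 (k=5): L=98 R=65
Round 2 (k=45): L=65 R=22
Round 3 (k=1): L=22 R=92
Round 4 (k=24): L=92 R=177
Round 5 (k=14): L=177 R=233
Round 6 (k=3): L=233 R=115

Answer: 98,65 65,22 22,92 92,177 177,233 233,115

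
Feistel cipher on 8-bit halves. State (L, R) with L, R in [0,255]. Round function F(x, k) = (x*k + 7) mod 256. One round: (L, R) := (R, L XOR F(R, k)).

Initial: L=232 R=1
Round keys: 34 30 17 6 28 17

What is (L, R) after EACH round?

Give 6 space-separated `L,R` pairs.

Round 1 (k=34): L=1 R=193
Round 2 (k=30): L=193 R=164
Round 3 (k=17): L=164 R=42
Round 4 (k=6): L=42 R=167
Round 5 (k=28): L=167 R=97
Round 6 (k=17): L=97 R=223

Answer: 1,193 193,164 164,42 42,167 167,97 97,223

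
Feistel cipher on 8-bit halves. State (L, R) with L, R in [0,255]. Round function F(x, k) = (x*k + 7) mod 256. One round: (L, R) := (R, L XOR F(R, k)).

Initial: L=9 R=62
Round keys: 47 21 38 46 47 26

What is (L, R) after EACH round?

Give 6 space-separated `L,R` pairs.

Round 1 (k=47): L=62 R=96
Round 2 (k=21): L=96 R=217
Round 3 (k=38): L=217 R=93
Round 4 (k=46): L=93 R=100
Round 5 (k=47): L=100 R=62
Round 6 (k=26): L=62 R=55

Answer: 62,96 96,217 217,93 93,100 100,62 62,55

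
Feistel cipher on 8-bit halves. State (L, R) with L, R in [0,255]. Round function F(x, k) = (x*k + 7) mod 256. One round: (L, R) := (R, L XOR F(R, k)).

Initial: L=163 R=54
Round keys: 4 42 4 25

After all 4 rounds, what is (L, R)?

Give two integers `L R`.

Answer: 215 111

Derivation:
Round 1 (k=4): L=54 R=124
Round 2 (k=42): L=124 R=105
Round 3 (k=4): L=105 R=215
Round 4 (k=25): L=215 R=111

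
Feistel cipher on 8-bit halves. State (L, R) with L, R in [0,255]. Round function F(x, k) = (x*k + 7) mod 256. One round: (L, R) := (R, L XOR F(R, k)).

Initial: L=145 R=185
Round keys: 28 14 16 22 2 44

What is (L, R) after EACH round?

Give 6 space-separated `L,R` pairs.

Round 1 (k=28): L=185 R=210
Round 2 (k=14): L=210 R=58
Round 3 (k=16): L=58 R=117
Round 4 (k=22): L=117 R=47
Round 5 (k=2): L=47 R=16
Round 6 (k=44): L=16 R=232

Answer: 185,210 210,58 58,117 117,47 47,16 16,232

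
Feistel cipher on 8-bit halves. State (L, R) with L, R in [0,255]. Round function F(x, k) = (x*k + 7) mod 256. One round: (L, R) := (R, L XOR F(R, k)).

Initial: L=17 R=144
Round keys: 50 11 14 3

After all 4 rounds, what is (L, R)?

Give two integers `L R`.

Answer: 51 105

Derivation:
Round 1 (k=50): L=144 R=54
Round 2 (k=11): L=54 R=201
Round 3 (k=14): L=201 R=51
Round 4 (k=3): L=51 R=105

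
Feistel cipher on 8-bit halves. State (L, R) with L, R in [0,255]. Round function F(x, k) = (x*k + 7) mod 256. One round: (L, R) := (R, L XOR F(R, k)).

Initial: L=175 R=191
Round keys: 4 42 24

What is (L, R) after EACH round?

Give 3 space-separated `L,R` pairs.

Round 1 (k=4): L=191 R=172
Round 2 (k=42): L=172 R=128
Round 3 (k=24): L=128 R=171

Answer: 191,172 172,128 128,171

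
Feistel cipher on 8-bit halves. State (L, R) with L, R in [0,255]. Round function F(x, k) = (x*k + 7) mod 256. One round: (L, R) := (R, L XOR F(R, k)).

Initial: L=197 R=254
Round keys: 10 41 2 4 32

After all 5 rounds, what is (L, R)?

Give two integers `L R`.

Round 1 (k=10): L=254 R=54
Round 2 (k=41): L=54 R=83
Round 3 (k=2): L=83 R=155
Round 4 (k=4): L=155 R=32
Round 5 (k=32): L=32 R=156

Answer: 32 156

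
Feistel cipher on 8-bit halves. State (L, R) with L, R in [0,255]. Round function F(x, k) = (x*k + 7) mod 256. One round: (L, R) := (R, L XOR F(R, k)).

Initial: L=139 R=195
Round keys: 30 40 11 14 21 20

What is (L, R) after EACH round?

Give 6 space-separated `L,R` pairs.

Round 1 (k=30): L=195 R=106
Round 2 (k=40): L=106 R=84
Round 3 (k=11): L=84 R=201
Round 4 (k=14): L=201 R=81
Round 5 (k=21): L=81 R=101
Round 6 (k=20): L=101 R=186

Answer: 195,106 106,84 84,201 201,81 81,101 101,186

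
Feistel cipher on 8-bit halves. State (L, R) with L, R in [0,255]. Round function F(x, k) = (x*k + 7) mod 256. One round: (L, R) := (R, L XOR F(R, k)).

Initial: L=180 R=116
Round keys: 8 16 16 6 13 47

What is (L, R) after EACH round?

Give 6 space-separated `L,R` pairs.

Answer: 116,19 19,67 67,36 36,156 156,215 215,28

Derivation:
Round 1 (k=8): L=116 R=19
Round 2 (k=16): L=19 R=67
Round 3 (k=16): L=67 R=36
Round 4 (k=6): L=36 R=156
Round 5 (k=13): L=156 R=215
Round 6 (k=47): L=215 R=28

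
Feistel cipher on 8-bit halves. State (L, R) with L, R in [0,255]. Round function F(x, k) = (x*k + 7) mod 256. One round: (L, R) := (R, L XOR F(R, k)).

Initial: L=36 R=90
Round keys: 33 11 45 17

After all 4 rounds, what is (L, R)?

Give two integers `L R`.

Answer: 158 97

Derivation:
Round 1 (k=33): L=90 R=133
Round 2 (k=11): L=133 R=228
Round 3 (k=45): L=228 R=158
Round 4 (k=17): L=158 R=97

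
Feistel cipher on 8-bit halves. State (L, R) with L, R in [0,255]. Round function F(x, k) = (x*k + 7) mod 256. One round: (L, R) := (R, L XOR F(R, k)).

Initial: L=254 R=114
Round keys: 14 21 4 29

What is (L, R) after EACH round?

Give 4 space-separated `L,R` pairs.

Answer: 114,189 189,250 250,82 82,171

Derivation:
Round 1 (k=14): L=114 R=189
Round 2 (k=21): L=189 R=250
Round 3 (k=4): L=250 R=82
Round 4 (k=29): L=82 R=171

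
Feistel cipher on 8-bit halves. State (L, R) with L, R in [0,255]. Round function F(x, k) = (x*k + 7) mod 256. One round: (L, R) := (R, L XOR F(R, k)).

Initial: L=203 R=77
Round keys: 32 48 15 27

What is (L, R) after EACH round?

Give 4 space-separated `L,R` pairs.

Round 1 (k=32): L=77 R=108
Round 2 (k=48): L=108 R=10
Round 3 (k=15): L=10 R=241
Round 4 (k=27): L=241 R=120

Answer: 77,108 108,10 10,241 241,120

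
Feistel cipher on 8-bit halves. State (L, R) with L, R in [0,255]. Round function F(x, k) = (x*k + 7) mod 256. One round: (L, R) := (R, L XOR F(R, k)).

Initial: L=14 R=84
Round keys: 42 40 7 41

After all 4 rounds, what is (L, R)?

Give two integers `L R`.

Round 1 (k=42): L=84 R=193
Round 2 (k=40): L=193 R=123
Round 3 (k=7): L=123 R=165
Round 4 (k=41): L=165 R=15

Answer: 165 15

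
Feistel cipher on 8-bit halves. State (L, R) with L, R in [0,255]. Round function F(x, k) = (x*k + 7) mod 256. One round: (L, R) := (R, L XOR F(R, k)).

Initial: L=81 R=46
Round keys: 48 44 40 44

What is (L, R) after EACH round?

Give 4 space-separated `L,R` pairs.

Round 1 (k=48): L=46 R=246
Round 2 (k=44): L=246 R=97
Round 3 (k=40): L=97 R=217
Round 4 (k=44): L=217 R=50

Answer: 46,246 246,97 97,217 217,50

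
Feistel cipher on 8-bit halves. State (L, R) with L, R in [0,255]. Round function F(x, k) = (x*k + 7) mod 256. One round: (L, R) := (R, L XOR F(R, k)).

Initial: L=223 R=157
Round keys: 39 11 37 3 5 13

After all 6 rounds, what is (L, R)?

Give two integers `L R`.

Answer: 77 155

Derivation:
Round 1 (k=39): L=157 R=45
Round 2 (k=11): L=45 R=107
Round 3 (k=37): L=107 R=83
Round 4 (k=3): L=83 R=107
Round 5 (k=5): L=107 R=77
Round 6 (k=13): L=77 R=155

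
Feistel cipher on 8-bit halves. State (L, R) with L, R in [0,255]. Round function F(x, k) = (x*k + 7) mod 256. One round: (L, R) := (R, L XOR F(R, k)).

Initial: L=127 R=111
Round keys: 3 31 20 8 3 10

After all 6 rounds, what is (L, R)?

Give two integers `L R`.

Answer: 235 33

Derivation:
Round 1 (k=3): L=111 R=43
Round 2 (k=31): L=43 R=83
Round 3 (k=20): L=83 R=168
Round 4 (k=8): L=168 R=20
Round 5 (k=3): L=20 R=235
Round 6 (k=10): L=235 R=33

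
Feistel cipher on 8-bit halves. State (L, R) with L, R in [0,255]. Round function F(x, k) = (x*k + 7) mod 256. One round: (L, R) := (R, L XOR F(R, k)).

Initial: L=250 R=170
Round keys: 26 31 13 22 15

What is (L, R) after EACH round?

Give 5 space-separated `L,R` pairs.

Round 1 (k=26): L=170 R=177
Round 2 (k=31): L=177 R=220
Round 3 (k=13): L=220 R=130
Round 4 (k=22): L=130 R=239
Round 5 (k=15): L=239 R=138

Answer: 170,177 177,220 220,130 130,239 239,138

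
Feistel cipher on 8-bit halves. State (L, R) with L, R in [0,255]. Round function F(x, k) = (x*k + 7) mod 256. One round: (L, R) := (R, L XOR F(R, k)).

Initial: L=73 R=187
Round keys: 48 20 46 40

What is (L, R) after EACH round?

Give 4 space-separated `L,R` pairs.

Answer: 187,94 94,228 228,161 161,203

Derivation:
Round 1 (k=48): L=187 R=94
Round 2 (k=20): L=94 R=228
Round 3 (k=46): L=228 R=161
Round 4 (k=40): L=161 R=203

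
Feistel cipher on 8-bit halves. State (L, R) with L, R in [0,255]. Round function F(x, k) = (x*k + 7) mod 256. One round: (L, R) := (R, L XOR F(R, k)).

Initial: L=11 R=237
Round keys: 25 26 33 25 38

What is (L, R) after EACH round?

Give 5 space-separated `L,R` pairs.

Round 1 (k=25): L=237 R=39
Round 2 (k=26): L=39 R=16
Round 3 (k=33): L=16 R=48
Round 4 (k=25): L=48 R=167
Round 5 (k=38): L=167 R=225

Answer: 237,39 39,16 16,48 48,167 167,225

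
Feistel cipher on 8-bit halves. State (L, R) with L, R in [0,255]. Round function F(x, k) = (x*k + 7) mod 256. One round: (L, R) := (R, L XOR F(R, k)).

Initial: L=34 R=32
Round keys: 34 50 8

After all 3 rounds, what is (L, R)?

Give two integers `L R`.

Round 1 (k=34): L=32 R=101
Round 2 (k=50): L=101 R=225
Round 3 (k=8): L=225 R=106

Answer: 225 106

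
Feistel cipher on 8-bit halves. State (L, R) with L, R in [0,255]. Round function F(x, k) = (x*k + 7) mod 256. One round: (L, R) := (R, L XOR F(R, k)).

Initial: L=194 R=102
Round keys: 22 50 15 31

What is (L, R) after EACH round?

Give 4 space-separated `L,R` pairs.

Round 1 (k=22): L=102 R=9
Round 2 (k=50): L=9 R=175
Round 3 (k=15): L=175 R=65
Round 4 (k=31): L=65 R=73

Answer: 102,9 9,175 175,65 65,73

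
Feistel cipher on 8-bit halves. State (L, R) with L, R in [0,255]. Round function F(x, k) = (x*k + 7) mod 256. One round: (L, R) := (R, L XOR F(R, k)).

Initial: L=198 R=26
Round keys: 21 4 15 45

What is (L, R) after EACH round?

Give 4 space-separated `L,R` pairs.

Answer: 26,239 239,217 217,81 81,157

Derivation:
Round 1 (k=21): L=26 R=239
Round 2 (k=4): L=239 R=217
Round 3 (k=15): L=217 R=81
Round 4 (k=45): L=81 R=157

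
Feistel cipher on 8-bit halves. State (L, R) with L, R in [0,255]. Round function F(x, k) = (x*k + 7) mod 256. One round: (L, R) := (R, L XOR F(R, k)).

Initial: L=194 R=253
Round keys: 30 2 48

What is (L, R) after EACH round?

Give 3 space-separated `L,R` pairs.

Round 1 (k=30): L=253 R=111
Round 2 (k=2): L=111 R=24
Round 3 (k=48): L=24 R=232

Answer: 253,111 111,24 24,232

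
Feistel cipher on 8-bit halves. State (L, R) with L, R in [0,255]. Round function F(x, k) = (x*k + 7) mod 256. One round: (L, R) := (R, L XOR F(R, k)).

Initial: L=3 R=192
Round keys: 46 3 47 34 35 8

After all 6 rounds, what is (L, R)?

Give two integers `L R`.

Answer: 195 203

Derivation:
Round 1 (k=46): L=192 R=132
Round 2 (k=3): L=132 R=83
Round 3 (k=47): L=83 R=192
Round 4 (k=34): L=192 R=212
Round 5 (k=35): L=212 R=195
Round 6 (k=8): L=195 R=203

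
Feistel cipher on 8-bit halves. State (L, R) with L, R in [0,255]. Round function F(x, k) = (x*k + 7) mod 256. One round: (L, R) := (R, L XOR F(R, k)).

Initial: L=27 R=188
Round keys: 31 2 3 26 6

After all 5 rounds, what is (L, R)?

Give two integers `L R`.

Round 1 (k=31): L=188 R=208
Round 2 (k=2): L=208 R=27
Round 3 (k=3): L=27 R=136
Round 4 (k=26): L=136 R=204
Round 5 (k=6): L=204 R=71

Answer: 204 71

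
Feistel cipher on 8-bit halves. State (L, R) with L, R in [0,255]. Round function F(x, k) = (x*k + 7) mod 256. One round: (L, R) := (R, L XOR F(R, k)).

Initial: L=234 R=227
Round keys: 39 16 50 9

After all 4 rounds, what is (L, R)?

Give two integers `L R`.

Round 1 (k=39): L=227 R=118
Round 2 (k=16): L=118 R=132
Round 3 (k=50): L=132 R=185
Round 4 (k=9): L=185 R=12

Answer: 185 12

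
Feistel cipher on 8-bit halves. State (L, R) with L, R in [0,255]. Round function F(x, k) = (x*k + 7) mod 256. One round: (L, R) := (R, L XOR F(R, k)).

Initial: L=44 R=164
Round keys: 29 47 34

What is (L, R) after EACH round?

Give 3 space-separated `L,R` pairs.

Round 1 (k=29): L=164 R=183
Round 2 (k=47): L=183 R=4
Round 3 (k=34): L=4 R=56

Answer: 164,183 183,4 4,56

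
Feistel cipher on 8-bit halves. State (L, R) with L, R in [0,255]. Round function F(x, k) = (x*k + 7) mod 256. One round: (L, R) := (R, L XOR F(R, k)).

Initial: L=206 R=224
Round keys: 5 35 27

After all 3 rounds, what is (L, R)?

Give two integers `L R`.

Answer: 194 212

Derivation:
Round 1 (k=5): L=224 R=169
Round 2 (k=35): L=169 R=194
Round 3 (k=27): L=194 R=212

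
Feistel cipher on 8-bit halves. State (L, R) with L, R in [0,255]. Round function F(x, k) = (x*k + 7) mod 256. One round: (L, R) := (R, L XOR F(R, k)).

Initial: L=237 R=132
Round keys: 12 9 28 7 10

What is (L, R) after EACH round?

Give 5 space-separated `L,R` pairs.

Answer: 132,218 218,53 53,9 9,115 115,140

Derivation:
Round 1 (k=12): L=132 R=218
Round 2 (k=9): L=218 R=53
Round 3 (k=28): L=53 R=9
Round 4 (k=7): L=9 R=115
Round 5 (k=10): L=115 R=140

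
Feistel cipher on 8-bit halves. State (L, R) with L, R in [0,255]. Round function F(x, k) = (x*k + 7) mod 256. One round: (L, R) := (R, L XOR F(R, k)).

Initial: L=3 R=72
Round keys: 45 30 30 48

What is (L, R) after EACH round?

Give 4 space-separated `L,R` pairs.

Answer: 72,172 172,103 103,181 181,144

Derivation:
Round 1 (k=45): L=72 R=172
Round 2 (k=30): L=172 R=103
Round 3 (k=30): L=103 R=181
Round 4 (k=48): L=181 R=144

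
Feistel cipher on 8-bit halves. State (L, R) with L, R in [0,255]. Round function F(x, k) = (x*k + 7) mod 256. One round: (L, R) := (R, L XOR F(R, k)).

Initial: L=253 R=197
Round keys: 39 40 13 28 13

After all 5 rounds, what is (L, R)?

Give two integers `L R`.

Round 1 (k=39): L=197 R=247
Round 2 (k=40): L=247 R=90
Round 3 (k=13): L=90 R=110
Round 4 (k=28): L=110 R=85
Round 5 (k=13): L=85 R=54

Answer: 85 54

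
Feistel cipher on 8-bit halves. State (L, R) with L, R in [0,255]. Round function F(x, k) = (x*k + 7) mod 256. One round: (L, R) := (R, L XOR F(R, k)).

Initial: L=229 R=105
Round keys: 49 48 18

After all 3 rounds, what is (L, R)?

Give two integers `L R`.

Round 1 (k=49): L=105 R=197
Round 2 (k=48): L=197 R=158
Round 3 (k=18): L=158 R=230

Answer: 158 230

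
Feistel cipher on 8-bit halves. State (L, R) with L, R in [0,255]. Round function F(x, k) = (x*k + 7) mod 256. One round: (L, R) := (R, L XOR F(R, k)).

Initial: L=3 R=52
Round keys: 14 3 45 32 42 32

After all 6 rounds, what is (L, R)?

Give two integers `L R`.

Round 1 (k=14): L=52 R=220
Round 2 (k=3): L=220 R=175
Round 3 (k=45): L=175 R=22
Round 4 (k=32): L=22 R=104
Round 5 (k=42): L=104 R=1
Round 6 (k=32): L=1 R=79

Answer: 1 79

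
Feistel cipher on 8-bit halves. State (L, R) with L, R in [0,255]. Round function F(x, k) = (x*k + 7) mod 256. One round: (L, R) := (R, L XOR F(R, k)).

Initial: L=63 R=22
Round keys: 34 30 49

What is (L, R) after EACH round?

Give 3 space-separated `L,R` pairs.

Round 1 (k=34): L=22 R=204
Round 2 (k=30): L=204 R=249
Round 3 (k=49): L=249 R=124

Answer: 22,204 204,249 249,124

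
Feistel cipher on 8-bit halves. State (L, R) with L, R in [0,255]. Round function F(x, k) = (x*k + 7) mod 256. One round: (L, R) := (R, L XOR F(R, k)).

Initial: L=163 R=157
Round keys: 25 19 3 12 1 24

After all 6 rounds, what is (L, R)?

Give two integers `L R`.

Answer: 44 173

Derivation:
Round 1 (k=25): L=157 R=255
Round 2 (k=19): L=255 R=105
Round 3 (k=3): L=105 R=189
Round 4 (k=12): L=189 R=138
Round 5 (k=1): L=138 R=44
Round 6 (k=24): L=44 R=173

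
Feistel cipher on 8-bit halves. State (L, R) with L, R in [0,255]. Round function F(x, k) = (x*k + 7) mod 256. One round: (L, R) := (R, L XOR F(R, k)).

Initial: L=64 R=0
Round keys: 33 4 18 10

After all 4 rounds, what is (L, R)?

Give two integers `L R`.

Round 1 (k=33): L=0 R=71
Round 2 (k=4): L=71 R=35
Round 3 (k=18): L=35 R=58
Round 4 (k=10): L=58 R=104

Answer: 58 104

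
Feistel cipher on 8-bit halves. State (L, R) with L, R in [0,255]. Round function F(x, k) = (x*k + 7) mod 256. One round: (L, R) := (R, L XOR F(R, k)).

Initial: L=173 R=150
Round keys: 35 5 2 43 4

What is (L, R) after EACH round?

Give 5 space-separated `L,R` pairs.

Round 1 (k=35): L=150 R=36
Round 2 (k=5): L=36 R=45
Round 3 (k=2): L=45 R=69
Round 4 (k=43): L=69 R=179
Round 5 (k=4): L=179 R=150

Answer: 150,36 36,45 45,69 69,179 179,150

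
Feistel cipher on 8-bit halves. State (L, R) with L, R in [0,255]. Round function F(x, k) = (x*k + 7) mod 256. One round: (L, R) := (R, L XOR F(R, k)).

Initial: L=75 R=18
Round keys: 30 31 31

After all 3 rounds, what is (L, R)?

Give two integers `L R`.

Answer: 141 114

Derivation:
Round 1 (k=30): L=18 R=104
Round 2 (k=31): L=104 R=141
Round 3 (k=31): L=141 R=114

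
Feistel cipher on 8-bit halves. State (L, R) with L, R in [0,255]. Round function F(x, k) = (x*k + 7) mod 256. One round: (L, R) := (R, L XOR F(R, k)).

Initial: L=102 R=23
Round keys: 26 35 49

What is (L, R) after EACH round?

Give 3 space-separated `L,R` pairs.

Answer: 23,59 59,15 15,221

Derivation:
Round 1 (k=26): L=23 R=59
Round 2 (k=35): L=59 R=15
Round 3 (k=49): L=15 R=221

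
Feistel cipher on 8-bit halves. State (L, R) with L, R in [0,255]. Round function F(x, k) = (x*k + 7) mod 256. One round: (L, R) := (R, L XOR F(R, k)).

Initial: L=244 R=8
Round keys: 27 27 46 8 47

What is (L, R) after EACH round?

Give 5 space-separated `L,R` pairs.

Answer: 8,43 43,152 152,124 124,127 127,36

Derivation:
Round 1 (k=27): L=8 R=43
Round 2 (k=27): L=43 R=152
Round 3 (k=46): L=152 R=124
Round 4 (k=8): L=124 R=127
Round 5 (k=47): L=127 R=36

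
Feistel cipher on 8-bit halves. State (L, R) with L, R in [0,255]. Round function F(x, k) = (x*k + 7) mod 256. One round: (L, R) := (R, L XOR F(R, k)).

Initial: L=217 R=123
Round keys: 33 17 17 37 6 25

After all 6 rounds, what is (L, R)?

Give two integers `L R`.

Round 1 (k=33): L=123 R=59
Round 2 (k=17): L=59 R=137
Round 3 (k=17): L=137 R=27
Round 4 (k=37): L=27 R=103
Round 5 (k=6): L=103 R=106
Round 6 (k=25): L=106 R=6

Answer: 106 6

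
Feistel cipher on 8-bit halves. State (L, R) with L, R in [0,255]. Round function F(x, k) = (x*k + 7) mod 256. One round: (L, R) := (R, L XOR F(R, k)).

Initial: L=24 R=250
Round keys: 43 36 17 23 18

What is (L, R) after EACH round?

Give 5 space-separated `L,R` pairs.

Answer: 250,29 29,225 225,229 229,123 123,72

Derivation:
Round 1 (k=43): L=250 R=29
Round 2 (k=36): L=29 R=225
Round 3 (k=17): L=225 R=229
Round 4 (k=23): L=229 R=123
Round 5 (k=18): L=123 R=72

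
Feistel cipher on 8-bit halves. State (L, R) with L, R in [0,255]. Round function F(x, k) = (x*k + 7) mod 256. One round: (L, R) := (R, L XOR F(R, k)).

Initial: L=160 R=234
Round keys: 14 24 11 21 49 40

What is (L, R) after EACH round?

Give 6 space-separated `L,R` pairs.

Round 1 (k=14): L=234 R=115
Round 2 (k=24): L=115 R=37
Round 3 (k=11): L=37 R=237
Round 4 (k=21): L=237 R=93
Round 5 (k=49): L=93 R=57
Round 6 (k=40): L=57 R=178

Answer: 234,115 115,37 37,237 237,93 93,57 57,178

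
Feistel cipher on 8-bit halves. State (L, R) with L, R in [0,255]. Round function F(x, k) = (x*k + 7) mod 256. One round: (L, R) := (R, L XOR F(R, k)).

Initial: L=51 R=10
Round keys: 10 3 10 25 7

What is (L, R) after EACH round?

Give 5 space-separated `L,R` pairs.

Answer: 10,88 88,5 5,97 97,133 133,203

Derivation:
Round 1 (k=10): L=10 R=88
Round 2 (k=3): L=88 R=5
Round 3 (k=10): L=5 R=97
Round 4 (k=25): L=97 R=133
Round 5 (k=7): L=133 R=203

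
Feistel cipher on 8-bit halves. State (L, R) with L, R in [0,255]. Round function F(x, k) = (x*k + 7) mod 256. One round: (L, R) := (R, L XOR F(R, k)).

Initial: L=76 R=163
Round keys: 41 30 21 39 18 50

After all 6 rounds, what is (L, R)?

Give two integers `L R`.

Round 1 (k=41): L=163 R=110
Round 2 (k=30): L=110 R=72
Round 3 (k=21): L=72 R=129
Round 4 (k=39): L=129 R=230
Round 5 (k=18): L=230 R=178
Round 6 (k=50): L=178 R=45

Answer: 178 45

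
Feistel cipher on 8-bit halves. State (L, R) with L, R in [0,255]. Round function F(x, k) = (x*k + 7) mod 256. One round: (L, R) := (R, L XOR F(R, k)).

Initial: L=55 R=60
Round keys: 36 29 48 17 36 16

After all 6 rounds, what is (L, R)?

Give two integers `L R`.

Round 1 (k=36): L=60 R=64
Round 2 (k=29): L=64 R=123
Round 3 (k=48): L=123 R=87
Round 4 (k=17): L=87 R=181
Round 5 (k=36): L=181 R=44
Round 6 (k=16): L=44 R=114

Answer: 44 114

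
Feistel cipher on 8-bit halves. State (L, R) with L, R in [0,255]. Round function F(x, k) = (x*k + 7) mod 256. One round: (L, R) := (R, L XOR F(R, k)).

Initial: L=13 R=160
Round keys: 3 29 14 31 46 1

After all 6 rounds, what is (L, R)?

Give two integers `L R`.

Round 1 (k=3): L=160 R=234
Round 2 (k=29): L=234 R=41
Round 3 (k=14): L=41 R=175
Round 4 (k=31): L=175 R=17
Round 5 (k=46): L=17 R=186
Round 6 (k=1): L=186 R=208

Answer: 186 208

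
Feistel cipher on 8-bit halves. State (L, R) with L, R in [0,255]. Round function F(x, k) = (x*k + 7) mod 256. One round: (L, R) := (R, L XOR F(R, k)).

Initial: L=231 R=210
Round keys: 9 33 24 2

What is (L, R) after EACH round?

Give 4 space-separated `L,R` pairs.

Answer: 210,142 142,135 135,33 33,206

Derivation:
Round 1 (k=9): L=210 R=142
Round 2 (k=33): L=142 R=135
Round 3 (k=24): L=135 R=33
Round 4 (k=2): L=33 R=206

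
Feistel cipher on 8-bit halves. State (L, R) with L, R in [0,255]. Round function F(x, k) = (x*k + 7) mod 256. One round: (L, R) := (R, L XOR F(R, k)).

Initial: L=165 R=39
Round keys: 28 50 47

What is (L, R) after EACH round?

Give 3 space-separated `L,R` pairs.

Round 1 (k=28): L=39 R=238
Round 2 (k=50): L=238 R=164
Round 3 (k=47): L=164 R=205

Answer: 39,238 238,164 164,205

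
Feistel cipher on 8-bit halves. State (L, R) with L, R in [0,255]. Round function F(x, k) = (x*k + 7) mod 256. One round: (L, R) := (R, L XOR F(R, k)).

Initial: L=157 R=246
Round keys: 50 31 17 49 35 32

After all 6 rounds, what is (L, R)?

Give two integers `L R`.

Answer: 79 231

Derivation:
Round 1 (k=50): L=246 R=142
Round 2 (k=31): L=142 R=207
Round 3 (k=17): L=207 R=72
Round 4 (k=49): L=72 R=0
Round 5 (k=35): L=0 R=79
Round 6 (k=32): L=79 R=231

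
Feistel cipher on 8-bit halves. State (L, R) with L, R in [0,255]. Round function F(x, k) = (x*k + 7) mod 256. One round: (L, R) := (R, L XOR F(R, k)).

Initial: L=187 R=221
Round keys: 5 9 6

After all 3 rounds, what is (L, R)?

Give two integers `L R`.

Round 1 (k=5): L=221 R=227
Round 2 (k=9): L=227 R=223
Round 3 (k=6): L=223 R=162

Answer: 223 162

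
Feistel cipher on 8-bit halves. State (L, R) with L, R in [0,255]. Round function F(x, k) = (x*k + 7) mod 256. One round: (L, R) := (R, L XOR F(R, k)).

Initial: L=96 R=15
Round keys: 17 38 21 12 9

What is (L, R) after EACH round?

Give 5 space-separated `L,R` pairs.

Answer: 15,102 102,36 36,157 157,71 71,27

Derivation:
Round 1 (k=17): L=15 R=102
Round 2 (k=38): L=102 R=36
Round 3 (k=21): L=36 R=157
Round 4 (k=12): L=157 R=71
Round 5 (k=9): L=71 R=27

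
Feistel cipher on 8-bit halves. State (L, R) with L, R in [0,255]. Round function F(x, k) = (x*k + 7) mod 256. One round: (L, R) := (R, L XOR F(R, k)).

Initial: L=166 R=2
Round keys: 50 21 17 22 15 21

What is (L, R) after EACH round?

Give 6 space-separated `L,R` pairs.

Round 1 (k=50): L=2 R=205
Round 2 (k=21): L=205 R=218
Round 3 (k=17): L=218 R=76
Round 4 (k=22): L=76 R=85
Round 5 (k=15): L=85 R=78
Round 6 (k=21): L=78 R=56

Answer: 2,205 205,218 218,76 76,85 85,78 78,56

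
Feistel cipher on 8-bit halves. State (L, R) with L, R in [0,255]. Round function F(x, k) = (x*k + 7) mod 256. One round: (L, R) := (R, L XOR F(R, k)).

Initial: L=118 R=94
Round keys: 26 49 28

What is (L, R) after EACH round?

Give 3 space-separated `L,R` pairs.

Round 1 (k=26): L=94 R=229
Round 2 (k=49): L=229 R=130
Round 3 (k=28): L=130 R=218

Answer: 94,229 229,130 130,218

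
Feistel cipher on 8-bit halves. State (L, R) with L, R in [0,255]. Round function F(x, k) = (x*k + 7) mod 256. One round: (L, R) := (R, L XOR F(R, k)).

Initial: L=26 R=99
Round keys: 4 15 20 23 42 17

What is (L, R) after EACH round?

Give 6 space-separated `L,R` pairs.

Answer: 99,137 137,109 109,2 2,88 88,117 117,148

Derivation:
Round 1 (k=4): L=99 R=137
Round 2 (k=15): L=137 R=109
Round 3 (k=20): L=109 R=2
Round 4 (k=23): L=2 R=88
Round 5 (k=42): L=88 R=117
Round 6 (k=17): L=117 R=148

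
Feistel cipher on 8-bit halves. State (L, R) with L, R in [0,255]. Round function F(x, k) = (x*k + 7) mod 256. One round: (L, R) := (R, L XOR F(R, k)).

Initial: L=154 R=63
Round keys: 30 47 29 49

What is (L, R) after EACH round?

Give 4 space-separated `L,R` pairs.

Answer: 63,243 243,155 155,101 101,199

Derivation:
Round 1 (k=30): L=63 R=243
Round 2 (k=47): L=243 R=155
Round 3 (k=29): L=155 R=101
Round 4 (k=49): L=101 R=199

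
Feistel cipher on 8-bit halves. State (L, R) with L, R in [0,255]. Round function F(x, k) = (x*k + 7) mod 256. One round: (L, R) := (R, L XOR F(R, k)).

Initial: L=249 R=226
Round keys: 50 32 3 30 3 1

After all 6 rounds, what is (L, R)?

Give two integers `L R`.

Round 1 (k=50): L=226 R=210
Round 2 (k=32): L=210 R=165
Round 3 (k=3): L=165 R=36
Round 4 (k=30): L=36 R=154
Round 5 (k=3): L=154 R=241
Round 6 (k=1): L=241 R=98

Answer: 241 98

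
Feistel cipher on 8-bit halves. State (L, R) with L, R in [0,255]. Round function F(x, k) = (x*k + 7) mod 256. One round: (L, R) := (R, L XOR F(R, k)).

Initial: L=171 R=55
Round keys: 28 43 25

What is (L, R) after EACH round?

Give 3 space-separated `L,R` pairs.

Round 1 (k=28): L=55 R=160
Round 2 (k=43): L=160 R=208
Round 3 (k=25): L=208 R=247

Answer: 55,160 160,208 208,247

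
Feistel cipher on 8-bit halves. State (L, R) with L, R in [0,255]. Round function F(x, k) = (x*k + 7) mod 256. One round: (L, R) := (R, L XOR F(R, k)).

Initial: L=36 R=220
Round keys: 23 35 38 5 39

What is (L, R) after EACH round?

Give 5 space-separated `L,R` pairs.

Round 1 (k=23): L=220 R=239
Round 2 (k=35): L=239 R=104
Round 3 (k=38): L=104 R=152
Round 4 (k=5): L=152 R=151
Round 5 (k=39): L=151 R=144

Answer: 220,239 239,104 104,152 152,151 151,144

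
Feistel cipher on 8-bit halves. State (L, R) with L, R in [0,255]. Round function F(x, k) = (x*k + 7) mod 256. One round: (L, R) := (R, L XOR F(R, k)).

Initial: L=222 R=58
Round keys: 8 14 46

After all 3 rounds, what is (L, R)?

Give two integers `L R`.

Answer: 191 80

Derivation:
Round 1 (k=8): L=58 R=9
Round 2 (k=14): L=9 R=191
Round 3 (k=46): L=191 R=80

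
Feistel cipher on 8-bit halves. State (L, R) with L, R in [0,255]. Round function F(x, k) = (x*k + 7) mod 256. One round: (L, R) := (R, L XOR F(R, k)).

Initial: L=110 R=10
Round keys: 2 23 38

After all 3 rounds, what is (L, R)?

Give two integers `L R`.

Answer: 128 114

Derivation:
Round 1 (k=2): L=10 R=117
Round 2 (k=23): L=117 R=128
Round 3 (k=38): L=128 R=114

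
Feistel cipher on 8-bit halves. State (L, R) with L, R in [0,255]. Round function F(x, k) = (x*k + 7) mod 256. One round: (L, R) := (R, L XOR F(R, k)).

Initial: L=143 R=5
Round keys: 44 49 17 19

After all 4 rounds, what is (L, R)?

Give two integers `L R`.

Round 1 (k=44): L=5 R=108
Round 2 (k=49): L=108 R=182
Round 3 (k=17): L=182 R=113
Round 4 (k=19): L=113 R=220

Answer: 113 220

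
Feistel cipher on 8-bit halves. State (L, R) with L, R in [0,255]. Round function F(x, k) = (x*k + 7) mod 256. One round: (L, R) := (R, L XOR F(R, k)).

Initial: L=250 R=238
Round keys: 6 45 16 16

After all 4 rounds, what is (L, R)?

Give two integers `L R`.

Round 1 (k=6): L=238 R=97
Round 2 (k=45): L=97 R=250
Round 3 (k=16): L=250 R=198
Round 4 (k=16): L=198 R=157

Answer: 198 157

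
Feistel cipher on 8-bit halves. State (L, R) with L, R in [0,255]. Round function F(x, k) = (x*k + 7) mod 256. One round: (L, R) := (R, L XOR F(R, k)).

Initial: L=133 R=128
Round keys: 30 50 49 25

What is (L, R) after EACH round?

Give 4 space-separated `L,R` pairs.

Answer: 128,130 130,235 235,128 128,108

Derivation:
Round 1 (k=30): L=128 R=130
Round 2 (k=50): L=130 R=235
Round 3 (k=49): L=235 R=128
Round 4 (k=25): L=128 R=108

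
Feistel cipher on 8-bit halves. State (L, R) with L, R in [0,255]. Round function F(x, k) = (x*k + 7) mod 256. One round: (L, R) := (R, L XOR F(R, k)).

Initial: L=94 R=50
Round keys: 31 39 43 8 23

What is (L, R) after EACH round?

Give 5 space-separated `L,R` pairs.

Round 1 (k=31): L=50 R=75
Round 2 (k=39): L=75 R=70
Round 3 (k=43): L=70 R=130
Round 4 (k=8): L=130 R=81
Round 5 (k=23): L=81 R=204

Answer: 50,75 75,70 70,130 130,81 81,204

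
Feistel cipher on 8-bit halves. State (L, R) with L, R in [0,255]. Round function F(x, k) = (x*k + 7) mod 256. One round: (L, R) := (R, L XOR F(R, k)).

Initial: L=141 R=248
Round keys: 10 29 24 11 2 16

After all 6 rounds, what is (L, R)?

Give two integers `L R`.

Answer: 32 248

Derivation:
Round 1 (k=10): L=248 R=58
Round 2 (k=29): L=58 R=97
Round 3 (k=24): L=97 R=37
Round 4 (k=11): L=37 R=255
Round 5 (k=2): L=255 R=32
Round 6 (k=16): L=32 R=248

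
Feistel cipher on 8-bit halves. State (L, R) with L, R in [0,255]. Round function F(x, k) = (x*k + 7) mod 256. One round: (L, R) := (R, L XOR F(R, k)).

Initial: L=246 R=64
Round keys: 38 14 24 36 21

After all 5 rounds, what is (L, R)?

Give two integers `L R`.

Answer: 138 215

Derivation:
Round 1 (k=38): L=64 R=113
Round 2 (k=14): L=113 R=117
Round 3 (k=24): L=117 R=142
Round 4 (k=36): L=142 R=138
Round 5 (k=21): L=138 R=215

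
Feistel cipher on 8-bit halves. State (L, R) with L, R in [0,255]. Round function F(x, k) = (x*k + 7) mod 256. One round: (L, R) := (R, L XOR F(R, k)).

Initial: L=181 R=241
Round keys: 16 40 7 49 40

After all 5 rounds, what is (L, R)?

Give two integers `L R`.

Round 1 (k=16): L=241 R=162
Round 2 (k=40): L=162 R=166
Round 3 (k=7): L=166 R=51
Round 4 (k=49): L=51 R=108
Round 5 (k=40): L=108 R=212

Answer: 108 212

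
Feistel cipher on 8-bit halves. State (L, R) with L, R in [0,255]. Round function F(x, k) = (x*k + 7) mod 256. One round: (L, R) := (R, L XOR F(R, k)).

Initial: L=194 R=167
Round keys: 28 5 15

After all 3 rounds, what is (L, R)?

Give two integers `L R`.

Round 1 (k=28): L=167 R=137
Round 2 (k=5): L=137 R=19
Round 3 (k=15): L=19 R=173

Answer: 19 173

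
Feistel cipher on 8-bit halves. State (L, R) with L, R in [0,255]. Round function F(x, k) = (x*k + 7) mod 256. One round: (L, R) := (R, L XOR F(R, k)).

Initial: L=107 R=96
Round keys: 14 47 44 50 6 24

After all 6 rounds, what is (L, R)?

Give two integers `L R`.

Round 1 (k=14): L=96 R=44
Round 2 (k=47): L=44 R=123
Round 3 (k=44): L=123 R=7
Round 4 (k=50): L=7 R=30
Round 5 (k=6): L=30 R=188
Round 6 (k=24): L=188 R=185

Answer: 188 185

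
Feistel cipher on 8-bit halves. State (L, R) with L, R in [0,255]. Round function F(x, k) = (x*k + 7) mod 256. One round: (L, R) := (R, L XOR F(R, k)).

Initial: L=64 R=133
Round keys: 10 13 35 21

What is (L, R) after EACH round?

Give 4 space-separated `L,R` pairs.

Round 1 (k=10): L=133 R=121
Round 2 (k=13): L=121 R=169
Round 3 (k=35): L=169 R=91
Round 4 (k=21): L=91 R=215

Answer: 133,121 121,169 169,91 91,215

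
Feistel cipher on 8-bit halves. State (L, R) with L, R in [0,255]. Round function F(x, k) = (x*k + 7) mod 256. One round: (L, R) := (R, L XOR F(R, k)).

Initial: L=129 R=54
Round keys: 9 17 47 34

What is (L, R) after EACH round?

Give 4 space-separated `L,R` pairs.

Answer: 54,108 108,5 5,158 158,6

Derivation:
Round 1 (k=9): L=54 R=108
Round 2 (k=17): L=108 R=5
Round 3 (k=47): L=5 R=158
Round 4 (k=34): L=158 R=6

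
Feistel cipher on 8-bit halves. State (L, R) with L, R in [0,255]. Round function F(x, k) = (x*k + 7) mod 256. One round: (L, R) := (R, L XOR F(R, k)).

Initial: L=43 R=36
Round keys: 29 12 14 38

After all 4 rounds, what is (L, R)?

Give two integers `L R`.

Round 1 (k=29): L=36 R=48
Round 2 (k=12): L=48 R=99
Round 3 (k=14): L=99 R=65
Round 4 (k=38): L=65 R=206

Answer: 65 206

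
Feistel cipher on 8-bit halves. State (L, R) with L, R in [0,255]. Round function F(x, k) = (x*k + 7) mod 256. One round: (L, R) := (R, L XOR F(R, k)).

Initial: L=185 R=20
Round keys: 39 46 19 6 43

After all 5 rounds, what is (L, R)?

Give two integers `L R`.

Answer: 108 141

Derivation:
Round 1 (k=39): L=20 R=170
Round 2 (k=46): L=170 R=135
Round 3 (k=19): L=135 R=166
Round 4 (k=6): L=166 R=108
Round 5 (k=43): L=108 R=141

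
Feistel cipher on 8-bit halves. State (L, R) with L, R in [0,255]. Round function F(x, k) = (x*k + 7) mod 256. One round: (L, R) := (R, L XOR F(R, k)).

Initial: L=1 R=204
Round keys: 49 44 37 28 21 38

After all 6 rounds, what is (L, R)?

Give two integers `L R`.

Round 1 (k=49): L=204 R=18
Round 2 (k=44): L=18 R=211
Round 3 (k=37): L=211 R=148
Round 4 (k=28): L=148 R=228
Round 5 (k=21): L=228 R=47
Round 6 (k=38): L=47 R=229

Answer: 47 229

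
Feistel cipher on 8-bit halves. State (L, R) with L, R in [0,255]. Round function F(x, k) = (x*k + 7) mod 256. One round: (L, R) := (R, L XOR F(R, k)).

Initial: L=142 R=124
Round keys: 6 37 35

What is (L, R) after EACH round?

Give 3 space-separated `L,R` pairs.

Round 1 (k=6): L=124 R=97
Round 2 (k=37): L=97 R=112
Round 3 (k=35): L=112 R=54

Answer: 124,97 97,112 112,54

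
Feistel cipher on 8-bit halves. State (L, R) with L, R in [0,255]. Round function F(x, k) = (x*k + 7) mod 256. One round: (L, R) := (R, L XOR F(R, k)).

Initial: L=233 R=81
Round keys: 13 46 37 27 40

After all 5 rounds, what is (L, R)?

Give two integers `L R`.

Round 1 (k=13): L=81 R=205
Round 2 (k=46): L=205 R=140
Round 3 (k=37): L=140 R=142
Round 4 (k=27): L=142 R=141
Round 5 (k=40): L=141 R=129

Answer: 141 129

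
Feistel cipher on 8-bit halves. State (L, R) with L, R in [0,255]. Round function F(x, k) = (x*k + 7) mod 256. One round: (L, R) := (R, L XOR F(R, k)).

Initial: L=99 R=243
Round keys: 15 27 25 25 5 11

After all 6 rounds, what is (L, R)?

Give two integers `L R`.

Round 1 (k=15): L=243 R=39
Round 2 (k=27): L=39 R=215
Round 3 (k=25): L=215 R=33
Round 4 (k=25): L=33 R=151
Round 5 (k=5): L=151 R=219
Round 6 (k=11): L=219 R=231

Answer: 219 231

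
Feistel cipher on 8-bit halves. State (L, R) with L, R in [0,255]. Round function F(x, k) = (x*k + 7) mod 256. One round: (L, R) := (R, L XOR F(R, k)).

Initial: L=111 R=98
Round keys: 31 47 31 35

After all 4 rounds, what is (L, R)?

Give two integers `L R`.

Round 1 (k=31): L=98 R=138
Round 2 (k=47): L=138 R=63
Round 3 (k=31): L=63 R=34
Round 4 (k=35): L=34 R=146

Answer: 34 146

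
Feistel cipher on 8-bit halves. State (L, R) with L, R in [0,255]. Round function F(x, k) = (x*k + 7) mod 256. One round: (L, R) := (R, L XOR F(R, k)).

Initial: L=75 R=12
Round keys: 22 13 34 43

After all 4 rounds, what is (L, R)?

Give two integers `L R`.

Answer: 145 21

Derivation:
Round 1 (k=22): L=12 R=68
Round 2 (k=13): L=68 R=119
Round 3 (k=34): L=119 R=145
Round 4 (k=43): L=145 R=21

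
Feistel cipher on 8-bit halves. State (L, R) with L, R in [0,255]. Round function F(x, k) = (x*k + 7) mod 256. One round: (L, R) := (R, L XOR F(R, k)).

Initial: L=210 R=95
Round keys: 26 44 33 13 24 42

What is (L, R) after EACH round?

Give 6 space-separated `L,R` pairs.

Round 1 (k=26): L=95 R=127
Round 2 (k=44): L=127 R=132
Round 3 (k=33): L=132 R=116
Round 4 (k=13): L=116 R=111
Round 5 (k=24): L=111 R=27
Round 6 (k=42): L=27 R=26

Answer: 95,127 127,132 132,116 116,111 111,27 27,26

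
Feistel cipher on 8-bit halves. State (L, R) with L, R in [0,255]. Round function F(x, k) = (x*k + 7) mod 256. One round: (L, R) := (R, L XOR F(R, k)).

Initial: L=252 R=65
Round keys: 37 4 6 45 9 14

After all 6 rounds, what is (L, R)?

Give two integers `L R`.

Answer: 92 239

Derivation:
Round 1 (k=37): L=65 R=144
Round 2 (k=4): L=144 R=6
Round 3 (k=6): L=6 R=187
Round 4 (k=45): L=187 R=224
Round 5 (k=9): L=224 R=92
Round 6 (k=14): L=92 R=239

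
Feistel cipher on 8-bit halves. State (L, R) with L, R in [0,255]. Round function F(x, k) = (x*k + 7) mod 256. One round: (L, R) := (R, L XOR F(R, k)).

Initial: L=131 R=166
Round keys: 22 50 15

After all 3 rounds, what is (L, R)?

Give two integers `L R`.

Answer: 177 174

Derivation:
Round 1 (k=22): L=166 R=200
Round 2 (k=50): L=200 R=177
Round 3 (k=15): L=177 R=174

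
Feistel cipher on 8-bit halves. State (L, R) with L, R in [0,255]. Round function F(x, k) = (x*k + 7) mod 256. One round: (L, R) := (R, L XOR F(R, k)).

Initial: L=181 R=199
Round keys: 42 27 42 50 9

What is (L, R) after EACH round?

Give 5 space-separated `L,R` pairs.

Round 1 (k=42): L=199 R=24
Round 2 (k=27): L=24 R=72
Round 3 (k=42): L=72 R=207
Round 4 (k=50): L=207 R=61
Round 5 (k=9): L=61 R=227

Answer: 199,24 24,72 72,207 207,61 61,227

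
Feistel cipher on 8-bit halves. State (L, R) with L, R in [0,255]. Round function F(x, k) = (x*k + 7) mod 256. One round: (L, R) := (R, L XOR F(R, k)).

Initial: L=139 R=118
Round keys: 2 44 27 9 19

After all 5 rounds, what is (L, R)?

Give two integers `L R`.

Round 1 (k=2): L=118 R=120
Round 2 (k=44): L=120 R=209
Round 3 (k=27): L=209 R=106
Round 4 (k=9): L=106 R=16
Round 5 (k=19): L=16 R=93

Answer: 16 93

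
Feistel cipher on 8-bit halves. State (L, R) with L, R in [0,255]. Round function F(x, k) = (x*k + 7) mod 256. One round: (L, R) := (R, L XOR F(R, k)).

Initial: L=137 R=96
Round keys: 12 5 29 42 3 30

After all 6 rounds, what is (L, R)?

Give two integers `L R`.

Round 1 (k=12): L=96 R=14
Round 2 (k=5): L=14 R=45
Round 3 (k=29): L=45 R=46
Round 4 (k=42): L=46 R=190
Round 5 (k=3): L=190 R=111
Round 6 (k=30): L=111 R=183

Answer: 111 183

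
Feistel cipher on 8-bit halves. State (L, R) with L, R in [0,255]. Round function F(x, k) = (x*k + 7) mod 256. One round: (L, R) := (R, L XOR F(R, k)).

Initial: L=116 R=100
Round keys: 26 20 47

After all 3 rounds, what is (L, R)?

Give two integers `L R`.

Round 1 (k=26): L=100 R=91
Round 2 (k=20): L=91 R=71
Round 3 (k=47): L=71 R=75

Answer: 71 75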